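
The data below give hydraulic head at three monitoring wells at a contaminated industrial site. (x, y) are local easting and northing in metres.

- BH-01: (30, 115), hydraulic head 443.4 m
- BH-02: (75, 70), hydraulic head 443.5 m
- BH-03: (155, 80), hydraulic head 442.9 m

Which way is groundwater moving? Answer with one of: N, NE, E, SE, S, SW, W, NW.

NE

Differences from BH-01: to BH-02 (Δx, Δy, Δh) = (45, -45, +0.1); to BH-03 = (125, -35, -0.5).
Determinant of the coordinate differences = 45·(-35) − 125·(-45) = 4050.
∂h/∂x = [(+0.1)·(-35) − (-0.5)·(-45)] / 4050 = -0.006420
∂h/∂y = [45·(-0.5) − 125·(+0.1)] / 4050 = -0.008642
Flow = −∇h = (+0.006420 east, +0.008642 north), which points northeast.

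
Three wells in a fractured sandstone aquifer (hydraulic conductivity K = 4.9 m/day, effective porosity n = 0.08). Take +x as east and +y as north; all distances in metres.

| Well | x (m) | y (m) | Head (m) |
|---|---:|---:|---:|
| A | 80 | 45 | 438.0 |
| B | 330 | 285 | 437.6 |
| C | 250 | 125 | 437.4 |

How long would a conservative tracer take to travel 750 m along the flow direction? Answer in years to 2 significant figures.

Taking A as reference: B−A = (250, 240, -0.4); C−A = (170, 80, -0.6).
Solve a·Δx + b·Δy = Δh: det = 250·80 − 170·240 = -20800.
∂h/∂x = [(-0.4)·80 − (-0.6)·240] / -20800 = -0.005385
∂h/∂y = [250·(-0.6) − 170·(-0.4)] / -20800 = +0.003942
|∇h| = √(-0.005385² + 0.003942²) = 0.006674
Seepage velocity v = K·i/n = 4.9 × 0.006674 / 0.08 = 0.4088 m/day.
t = 750 / 0.4088 = 1835 days = 5.02 years.

5.0 years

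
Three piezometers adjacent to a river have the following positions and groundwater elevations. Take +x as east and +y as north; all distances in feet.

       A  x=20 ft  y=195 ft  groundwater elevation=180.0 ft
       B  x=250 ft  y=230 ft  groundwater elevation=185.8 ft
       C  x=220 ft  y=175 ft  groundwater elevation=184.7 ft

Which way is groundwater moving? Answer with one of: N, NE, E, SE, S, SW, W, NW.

With h = a·x + b·y + c and A as origin, the differences give:
  230·a + 35·b = +5.8
  200·a + (-20)·b = +4.7
Eliminate b (×(-20) and ×35, subtract): -11600·a = -280.50 → a = ∂h/∂x = +0.02418
Back-substitute: b = ∂h/∂y = +0.006810.
Flow = −∇h = (-0.02418 east, -0.006810 north), which points west.

W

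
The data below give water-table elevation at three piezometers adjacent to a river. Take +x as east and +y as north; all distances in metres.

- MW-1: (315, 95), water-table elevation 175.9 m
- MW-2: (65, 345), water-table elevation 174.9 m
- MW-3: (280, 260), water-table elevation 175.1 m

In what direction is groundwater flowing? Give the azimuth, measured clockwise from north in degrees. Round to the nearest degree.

Differences from MW-1: to MW-2 (Δx, Δy, Δh) = (-250, 250, -1.0); to MW-3 = (-35, 165, -0.8).
Determinant of the coordinate differences = (-250)·165 − (-35)·250 = -32500.
∂h/∂x = [(-1.0)·165 − (-0.8)·250] / -32500 = -0.001077
∂h/∂y = [(-250)·(-0.8) − (-35)·(-1.0)] / -32500 = -0.005077
Flow direction (−∇h) has components (+0.001077 E, +0.005077 N).
Azimuth = atan2(E, N) = atan2(+0.001077, +0.005077) = 12.0° ≈ 012°.

012°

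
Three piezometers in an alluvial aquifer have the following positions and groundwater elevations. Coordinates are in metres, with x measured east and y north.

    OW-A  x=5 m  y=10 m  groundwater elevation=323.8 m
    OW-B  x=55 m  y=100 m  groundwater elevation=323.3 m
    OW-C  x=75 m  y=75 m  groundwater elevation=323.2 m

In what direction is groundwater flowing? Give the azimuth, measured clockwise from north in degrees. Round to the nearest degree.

Differences from OW-A: to OW-B (Δx, Δy, Δh) = (50, 90, -0.5); to OW-C = (70, 65, -0.6).
Determinant of the coordinate differences = 50·65 − 70·90 = -3050.
∂h/∂x = [(-0.5)·65 − (-0.6)·90] / -3050 = -0.007049
∂h/∂y = [50·(-0.6) − 70·(-0.5)] / -3050 = -0.001639
Flow direction (−∇h) has components (+0.007049 E, +0.001639 N).
Azimuth = atan2(E, N) = atan2(+0.007049, +0.001639) = 76.9° ≈ 077°.

077°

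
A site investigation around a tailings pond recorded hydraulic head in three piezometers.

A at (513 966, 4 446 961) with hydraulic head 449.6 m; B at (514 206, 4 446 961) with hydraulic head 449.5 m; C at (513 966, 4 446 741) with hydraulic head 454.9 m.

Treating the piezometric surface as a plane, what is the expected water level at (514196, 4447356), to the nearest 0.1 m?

∂h/∂x = (449.5 − 449.6) / (514206 − 513966) = -0.0004167
∂h/∂y = (454.9 − 449.6) / (4446741 − 4446961) = -0.02409
h(514196, 4447356) = 449.6 + (-0.0004167)·(230) + (-0.02409)·(395) = 449.6 -0.096 -9.516 = 439.988 m.

440.0 m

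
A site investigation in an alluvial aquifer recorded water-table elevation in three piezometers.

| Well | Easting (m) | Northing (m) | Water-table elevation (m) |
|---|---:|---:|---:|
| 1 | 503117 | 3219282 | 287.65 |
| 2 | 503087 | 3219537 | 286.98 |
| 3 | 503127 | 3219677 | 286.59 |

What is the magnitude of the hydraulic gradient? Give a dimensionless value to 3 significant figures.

With h = a·x + b·y + c and 1 as origin, the differences give:
  (-30)·a + 255·b = -0.67
  10·a + 395·b = -1.06
Eliminate b (×395 and ×255, subtract): -14400·a = 5.650 → a = ∂h/∂x = -0.0003924
Back-substitute: b = ∂h/∂y = -0.002674.
|∇h| = √(-0.0003924² + -0.002674²) = 0.002703

0.00270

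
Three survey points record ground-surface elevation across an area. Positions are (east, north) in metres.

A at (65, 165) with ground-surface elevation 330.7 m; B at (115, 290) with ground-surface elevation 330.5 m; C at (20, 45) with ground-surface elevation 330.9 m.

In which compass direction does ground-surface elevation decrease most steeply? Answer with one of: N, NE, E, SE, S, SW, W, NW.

NW

Three-point gradient (reference A): Δ to B = (50, 125, -0.2), Δ to C = (-45, -120, +0.2).
∂z/∂x = +0.002667, ∂z/∂y = -0.002667 (det = -375).
Steepest decrease is along −∇f = (-0.002667 E, +0.002667 N) → northwest.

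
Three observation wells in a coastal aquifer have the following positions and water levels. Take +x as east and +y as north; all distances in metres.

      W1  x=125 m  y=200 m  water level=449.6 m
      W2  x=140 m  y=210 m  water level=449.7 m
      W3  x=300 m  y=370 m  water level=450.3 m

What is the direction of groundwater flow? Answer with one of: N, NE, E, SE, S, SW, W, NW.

NW

With h = a·x + b·y + c and W1 as origin, the differences give:
  15·a + 10·b = +0.1
  175·a + 170·b = +0.7
Eliminate b (×170 and ×10, subtract): 800·a = 10.00 → a = ∂h/∂x = +0.01250
Back-substitute: b = ∂h/∂y = -0.008750.
Flow = −∇h = (-0.01250 east, +0.008750 north), which points northwest.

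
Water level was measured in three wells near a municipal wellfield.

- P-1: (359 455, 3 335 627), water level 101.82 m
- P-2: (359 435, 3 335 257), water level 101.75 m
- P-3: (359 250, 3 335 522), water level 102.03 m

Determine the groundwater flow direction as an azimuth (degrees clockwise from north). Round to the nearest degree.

Differences from P-1: to P-2 (Δx, Δy, Δh) = (-20, -370, -0.07); to P-3 = (-205, -105, +0.21).
Determinant of the coordinate differences = (-20)·(-105) − (-205)·(-370) = -73750.
∂h/∂x = [(-0.07)·(-105) − (+0.21)·(-370)] / -73750 = -0.001153
∂h/∂y = [(-20)·(+0.21) − (-205)·(-0.07)] / -73750 = +0.0002515
Flow direction (−∇h) has components (+0.001153 E, -0.0002515 N).
Azimuth = atan2(E, N) = atan2(+0.001153, -0.0002515) = 102.3° ≈ 102°.

102°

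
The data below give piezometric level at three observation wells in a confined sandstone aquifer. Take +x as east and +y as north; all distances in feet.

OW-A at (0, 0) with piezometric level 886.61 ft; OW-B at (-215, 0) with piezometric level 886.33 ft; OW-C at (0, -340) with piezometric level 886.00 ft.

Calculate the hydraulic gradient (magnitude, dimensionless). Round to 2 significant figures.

∂h/∂x = (886.33 − 886.61) / (-215 − 0) = +0.001302
∂h/∂y = (886.00 − 886.61) / (-340 − 0) = +0.001794
|∇h| = √(0.001302² + 0.001794²) = 0.002217

0.0022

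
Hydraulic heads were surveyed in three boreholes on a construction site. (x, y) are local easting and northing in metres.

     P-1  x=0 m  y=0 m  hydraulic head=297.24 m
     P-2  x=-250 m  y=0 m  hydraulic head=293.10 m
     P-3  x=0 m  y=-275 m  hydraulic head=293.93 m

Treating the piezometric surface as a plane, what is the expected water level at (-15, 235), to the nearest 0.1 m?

∂h/∂x = (293.10 − 297.24) / (-250 − 0) = +0.01656
∂h/∂y = (293.93 − 297.24) / (-275 − 0) = +0.01204
h(-15, 235) = 297.24 + (+0.01656)·(-15) + (+0.01204)·(235) = 297.24 -0.248 +2.829 = 299.820 m.

299.8 m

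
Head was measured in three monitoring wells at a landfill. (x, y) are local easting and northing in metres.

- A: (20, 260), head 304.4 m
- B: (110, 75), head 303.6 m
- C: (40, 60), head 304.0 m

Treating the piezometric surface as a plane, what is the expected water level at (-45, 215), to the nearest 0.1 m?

304.7 m

Differences from A: to B (Δx, Δy, Δh) = (90, -185, -0.8); to C = (20, -200, -0.4).
Solve a·Δx + b·Δy = Δh: det = 90·(-200) − 20·(-185) = -14300.
∂h/∂x = [(-0.8)·(-200) − (-0.4)·(-185)] / -14300 = -0.006014
∂h/∂y = [90·(-0.4) − 20·(-0.8)] / -14300 = +0.001399
h(-45, 215) = 304.4 + (-0.006014)·(-65) + (+0.001399)·(-45) = 304.4 +0.391 -0.063 = 304.728 m.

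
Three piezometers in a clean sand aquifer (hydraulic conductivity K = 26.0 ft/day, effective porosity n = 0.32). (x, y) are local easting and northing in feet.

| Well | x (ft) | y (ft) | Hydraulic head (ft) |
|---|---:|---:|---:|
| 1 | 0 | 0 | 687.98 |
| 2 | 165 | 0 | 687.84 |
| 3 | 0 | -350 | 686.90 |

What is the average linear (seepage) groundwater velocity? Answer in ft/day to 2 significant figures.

∂h/∂x = (687.84 − 687.98) / (165 − 0) = -0.0008485
∂h/∂y = (686.90 − 687.98) / (-350 − 0) = +0.003086
|∇h| = √(-0.0008485² + 0.003086²) = 0.003201
Seepage velocity v = K·i/n = 26.0 × 0.003201 / 0.32 = 0.2601 ft/day.

0.26 ft/day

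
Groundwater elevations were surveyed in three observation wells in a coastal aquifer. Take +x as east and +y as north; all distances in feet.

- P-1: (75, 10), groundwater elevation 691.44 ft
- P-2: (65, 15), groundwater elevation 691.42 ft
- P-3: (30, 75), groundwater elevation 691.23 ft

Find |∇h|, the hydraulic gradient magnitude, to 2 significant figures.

0.0029

Differences from P-1: to P-2 (Δx, Δy, Δh) = (-10, 5, -0.02); to P-3 = (-45, 65, -0.21).
Determinant of the coordinate differences = (-10)·65 − (-45)·5 = -425.
∂h/∂x = [(-0.02)·65 − (-0.21)·5] / -425 = +0.0005882
∂h/∂y = [(-10)·(-0.21) − (-45)·(-0.02)] / -425 = -0.002824
|∇h| = √(0.0005882² + -0.002824²) = 0.002885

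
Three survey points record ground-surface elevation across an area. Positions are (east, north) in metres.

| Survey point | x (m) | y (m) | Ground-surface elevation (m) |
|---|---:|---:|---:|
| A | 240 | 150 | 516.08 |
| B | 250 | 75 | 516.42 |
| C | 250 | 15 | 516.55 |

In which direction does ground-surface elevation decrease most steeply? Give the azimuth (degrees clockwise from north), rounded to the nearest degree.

Differences from A: to B (Δx, Δy, Δh) = (10, -75, +0.34); to C = (10, -135, +0.47).
Solve a·Δx + b·Δy = Δz: det = 10·(-135) − 10·(-75) = -600.
∂z/∂x = [(+0.34)·(-135) − (+0.47)·(-75)] / -600 = +0.01775
∂z/∂y = [10·(+0.47) − 10·(+0.34)] / -600 = -0.002167
Steepest decrease is along −∇f: components (-0.01775 E, +0.002167 N).
Azimuth = atan2(-0.01775, +0.002167) = 277.0° ≈ 277°.

277°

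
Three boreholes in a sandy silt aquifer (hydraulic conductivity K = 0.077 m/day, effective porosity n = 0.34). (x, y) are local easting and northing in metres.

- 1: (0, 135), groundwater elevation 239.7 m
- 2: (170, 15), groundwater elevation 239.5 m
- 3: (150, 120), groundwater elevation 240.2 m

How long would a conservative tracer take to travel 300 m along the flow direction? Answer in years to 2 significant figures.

430 years

Taking 1 as reference: 2−1 = (170, -120, -0.2); 3−1 = (150, -15, +0.5).
Determinant of the coordinate differences = 170·(-15) − 150·(-120) = 15450.
∂h/∂x = [(-0.2)·(-15) − (+0.5)·(-120)] / 15450 = +0.004078
∂h/∂y = [170·(+0.5) − 150·(-0.2)] / 15450 = +0.007443
|∇h| = √(0.004078² + 0.007443²) = 0.008487
Seepage velocity v = K·i/n = 0.077 × 0.008487 / 0.34 = 0.001922 m/day.
t = 300 / 0.001922 = 1.561e+05 days = 427 years.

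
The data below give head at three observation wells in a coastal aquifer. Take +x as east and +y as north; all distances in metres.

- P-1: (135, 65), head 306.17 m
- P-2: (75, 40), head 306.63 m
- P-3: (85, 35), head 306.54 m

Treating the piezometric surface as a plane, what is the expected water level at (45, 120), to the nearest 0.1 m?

Differences from P-1: to P-2 (Δx, Δy, Δh) = (-60, -25, +0.46); to P-3 = (-50, -30, +0.37).
Solve a·Δx + b·Δy = Δh: det = (-60)·(-30) − (-50)·(-25) = 550.
∂h/∂x = [(+0.46)·(-30) − (+0.37)·(-25)] / 550 = -0.008273
∂h/∂y = [(-60)·(+0.37) − (-50)·(+0.46)] / 550 = +0.001455
h(45, 120) = 306.17 + (-0.008273)·(-90) + (+0.001455)·(55) = 306.17 +0.745 +0.080 = 306.995 m.

307.0 m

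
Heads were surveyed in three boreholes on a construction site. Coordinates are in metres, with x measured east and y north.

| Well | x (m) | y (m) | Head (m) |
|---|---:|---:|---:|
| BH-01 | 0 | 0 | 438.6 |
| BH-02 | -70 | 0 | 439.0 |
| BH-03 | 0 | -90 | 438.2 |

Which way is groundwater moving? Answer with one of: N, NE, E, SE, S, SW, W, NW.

SE

∂h/∂x = (439.0 − 438.6) / (-70 − 0) = -0.005714
∂h/∂y = (438.2 − 438.6) / (-90 − 0) = +0.004444
Flow = −∇h = (+0.005714 east, -0.004444 north), which points southeast.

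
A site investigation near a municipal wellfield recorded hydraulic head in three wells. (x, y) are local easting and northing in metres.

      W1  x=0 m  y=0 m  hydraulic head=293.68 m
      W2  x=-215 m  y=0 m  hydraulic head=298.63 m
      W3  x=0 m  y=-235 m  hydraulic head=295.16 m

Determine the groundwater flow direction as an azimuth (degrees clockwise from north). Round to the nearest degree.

075°

∂h/∂x = (298.63 − 293.68) / (-215 − 0) = -0.02302
∂h/∂y = (295.16 − 293.68) / (-235 − 0) = -0.006298
Flow direction (−∇h) has components (+0.02302 E, +0.006298 N).
Azimuth = atan2(E, N) = atan2(+0.02302, +0.006298) = 74.7° ≈ 075°.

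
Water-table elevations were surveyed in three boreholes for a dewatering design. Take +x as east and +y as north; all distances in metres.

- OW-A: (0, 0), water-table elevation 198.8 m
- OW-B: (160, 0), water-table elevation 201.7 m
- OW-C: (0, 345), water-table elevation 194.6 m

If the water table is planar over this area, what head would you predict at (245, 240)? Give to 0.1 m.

∂h/∂x = (201.7 − 198.8) / (160 − 0) = +0.01812
∂h/∂y = (194.6 − 198.8) / (345 − 0) = -0.01217
h(245, 240) = 198.8 + (+0.01812)·(245) + (-0.01217)·(240) = 198.8 +4.441 -2.922 = 200.319 m.

200.3 m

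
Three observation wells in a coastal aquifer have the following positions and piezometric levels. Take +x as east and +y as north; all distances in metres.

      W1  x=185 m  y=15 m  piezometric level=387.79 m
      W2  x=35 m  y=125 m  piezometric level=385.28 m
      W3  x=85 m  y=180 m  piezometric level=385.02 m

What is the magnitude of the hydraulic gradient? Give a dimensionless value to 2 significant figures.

Three-point gradient (reference W1): Δ to W2 = (-150, 110, -2.51), Δ to W3 = (-100, 165, -2.77).
∂h/∂x = +0.007960, ∂h/∂y = -0.01196 (det = -13750).
|∇h| = √(0.007960² + -0.01196²) = 0.01437

0.014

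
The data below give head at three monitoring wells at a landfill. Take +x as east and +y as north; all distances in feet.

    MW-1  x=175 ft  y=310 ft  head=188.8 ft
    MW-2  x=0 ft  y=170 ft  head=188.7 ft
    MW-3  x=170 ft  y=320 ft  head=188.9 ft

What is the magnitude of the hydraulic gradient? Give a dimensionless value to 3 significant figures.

Differences from MW-1: to MW-2 (Δx, Δy, Δh) = (-175, -140, -0.1); to MW-3 = (-5, 10, +0.1).
Determinant of the coordinate differences = (-175)·10 − (-5)·(-140) = -2450.
∂h/∂x = [(-0.1)·10 − (+0.1)·(-140)] / -2450 = -0.005306
∂h/∂y = [(-175)·(+0.1) − (-5)·(-0.1)] / -2450 = +0.007347
|∇h| = √(-0.005306² + 0.007347²) = 0.009063

0.00906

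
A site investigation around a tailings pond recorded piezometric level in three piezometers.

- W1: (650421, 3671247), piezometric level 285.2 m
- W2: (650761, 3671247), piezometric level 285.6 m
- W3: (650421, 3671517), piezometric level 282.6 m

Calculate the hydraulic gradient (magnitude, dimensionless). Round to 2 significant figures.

0.0097

∂h/∂x = (285.6 − 285.2) / (650761 − 650421) = +0.001176
∂h/∂y = (282.6 − 285.2) / (3671517 − 3671247) = -0.009630
|∇h| = √(0.001176² + -0.009630²) = 0.009702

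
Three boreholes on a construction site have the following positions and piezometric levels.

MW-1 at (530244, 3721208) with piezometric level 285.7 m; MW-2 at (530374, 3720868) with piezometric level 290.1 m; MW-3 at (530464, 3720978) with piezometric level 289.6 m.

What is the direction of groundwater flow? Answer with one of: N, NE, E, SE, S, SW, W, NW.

NW

Taking MW-1 as reference: MW-2−MW-1 = (130, -340, +4.4); MW-3−MW-1 = (220, -230, +3.9).
Determinant of the coordinate differences = 130·(-230) − 220·(-340) = 44900.
∂h/∂x = [(+4.4)·(-230) − (+3.9)·(-340)] / 44900 = +0.006993
∂h/∂y = [130·(+3.9) − 220·(+4.4)] / 44900 = -0.01027
Flow = −∇h = (-0.006993 east, +0.01027 north), which points northwest.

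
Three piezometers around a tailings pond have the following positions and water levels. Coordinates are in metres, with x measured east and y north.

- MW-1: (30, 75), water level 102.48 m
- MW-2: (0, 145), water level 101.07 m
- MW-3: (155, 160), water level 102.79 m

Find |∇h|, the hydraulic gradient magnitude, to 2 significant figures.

0.019

Differences from MW-1: to MW-2 (Δx, Δy, Δh) = (-30, 70, -1.41); to MW-3 = (125, 85, +0.31).
Solve a·Δx + b·Δy = Δh: det = (-30)·85 − 125·70 = -11300.
∂h/∂x = [(-1.41)·85 − (+0.31)·70] / -11300 = +0.01253
∂h/∂y = [(-30)·(+0.31) − 125·(-1.41)] / -11300 = -0.01477
|∇h| = √(0.01253² + -0.01477²) = 0.01937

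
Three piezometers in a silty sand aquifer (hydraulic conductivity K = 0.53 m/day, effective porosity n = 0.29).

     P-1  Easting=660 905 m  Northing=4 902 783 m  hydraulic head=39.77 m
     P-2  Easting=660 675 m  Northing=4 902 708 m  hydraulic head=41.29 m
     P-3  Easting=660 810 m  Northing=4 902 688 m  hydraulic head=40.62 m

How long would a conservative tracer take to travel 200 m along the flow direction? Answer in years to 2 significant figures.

With h = a·x + b·y + c and P-1 as origin, the differences give:
  (-230)·a + (-75)·b = +1.52
  (-95)·a + (-95)·b = +0.85
Eliminate b (×(-95) and ×(-75), subtract): 14725·a = -80.650 → a = ∂h/∂x = -0.005477
Back-substitute: b = ∂h/∂y = -0.003470.
|∇h| = √(-0.005477² + -0.003470²) = 0.006484
Seepage velocity v = K·i/n = 0.53 × 0.006484 / 0.29 = 0.01185 m/day.
t = 200 / 0.01185 = 1.688e+04 days = 46.2 years.

46 years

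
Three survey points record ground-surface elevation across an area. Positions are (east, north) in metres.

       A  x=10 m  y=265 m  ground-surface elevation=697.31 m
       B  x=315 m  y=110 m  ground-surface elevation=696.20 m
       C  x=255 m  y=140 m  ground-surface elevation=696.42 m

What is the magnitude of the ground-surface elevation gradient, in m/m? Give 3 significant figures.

Differences from A: to B (Δx, Δy, Δh) = (305, -155, -1.11); to C = (245, -125, -0.89).
Determinant of the coordinate differences = 305·(-125) − 245·(-155) = -150.
∂z/∂x = [(-1.11)·(-125) − (-0.89)·(-155)] / -150 = -0.005333
∂z/∂y = [305·(-0.89) − 245·(-1.11)] / -150 = -0.003333
|∇f| = √(-0.005333² + -0.003333²) = 0.006289 m/m

0.00629 m/m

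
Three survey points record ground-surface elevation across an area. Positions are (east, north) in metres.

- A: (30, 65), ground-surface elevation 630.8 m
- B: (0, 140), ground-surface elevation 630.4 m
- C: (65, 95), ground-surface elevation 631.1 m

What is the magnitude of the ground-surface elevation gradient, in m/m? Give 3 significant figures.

With z = a·x + b·y + c and A as origin, the differences give:
  (-30)·a + 75·b = -0.4
  35·a + 30·b = +0.3
Eliminate b (×30 and ×75, subtract): -3525·a = -34.50 → a = ∂z/∂x = +0.009787
Back-substitute: b = ∂z/∂y = -0.001418.
|∇f| = √(0.009787² + -0.001418²) = 0.009889 m/m

0.00989 m/m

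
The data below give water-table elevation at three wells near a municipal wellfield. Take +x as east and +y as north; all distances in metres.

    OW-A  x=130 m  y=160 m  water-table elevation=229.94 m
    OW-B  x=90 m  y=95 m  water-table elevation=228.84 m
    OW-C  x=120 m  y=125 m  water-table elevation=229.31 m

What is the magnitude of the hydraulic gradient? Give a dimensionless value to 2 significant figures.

0.019

Differences from OW-A: to OW-B (Δx, Δy, Δh) = (-40, -65, -1.10); to OW-C = (-10, -35, -0.63).
Determinant of the coordinate differences = (-40)·(-35) − (-10)·(-65) = 750.
∂h/∂x = [(-1.10)·(-35) − (-0.63)·(-65)] / 750 = -0.003267
∂h/∂y = [(-40)·(-0.63) − (-10)·(-1.10)] / 750 = +0.01893
|∇h| = √(-0.003267² + 0.01893²) = 0.01921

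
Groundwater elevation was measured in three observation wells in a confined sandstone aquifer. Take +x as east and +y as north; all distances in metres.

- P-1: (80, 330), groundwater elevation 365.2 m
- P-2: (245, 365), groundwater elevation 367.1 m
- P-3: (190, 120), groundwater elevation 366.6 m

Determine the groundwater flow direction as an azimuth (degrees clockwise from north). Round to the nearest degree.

273°

Differences from P-1: to P-2 (Δx, Δy, Δh) = (165, 35, +1.9); to P-3 = (110, -210, +1.4).
Solve a·Δx + b·Δy = Δh: det = 165·(-210) − 110·35 = -38500.
∂h/∂x = [(+1.9)·(-210) − (+1.4)·35] / -38500 = +0.01164
∂h/∂y = [165·(+1.4) − 110·(+1.9)] / -38500 = -0.0005714
Flow direction (−∇h) has components (-0.01164 E, +0.0005714 N).
Azimuth = atan2(E, N) = atan2(-0.01164, +0.0005714) = 272.8° ≈ 273°.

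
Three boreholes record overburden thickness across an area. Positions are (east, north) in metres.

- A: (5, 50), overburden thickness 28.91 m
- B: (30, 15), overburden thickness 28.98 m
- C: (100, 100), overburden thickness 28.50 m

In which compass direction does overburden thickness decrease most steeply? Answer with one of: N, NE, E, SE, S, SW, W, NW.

NE

Differences from A: to B (Δx, Δy, Δh) = (25, -35, +0.07); to C = (95, 50, -0.41).
Solve a·Δx + b·Δy = Δd: det = 25·50 − 95·(-35) = 4575.
∂d/∂x = [(+0.07)·50 − (-0.41)·(-35)] / 4575 = -0.002372
∂d/∂y = [25·(-0.41) − 95·(+0.07)] / 4575 = -0.003694
Steepest decrease is along −∇f = (+0.002372 E, +0.003694 N) → northeast.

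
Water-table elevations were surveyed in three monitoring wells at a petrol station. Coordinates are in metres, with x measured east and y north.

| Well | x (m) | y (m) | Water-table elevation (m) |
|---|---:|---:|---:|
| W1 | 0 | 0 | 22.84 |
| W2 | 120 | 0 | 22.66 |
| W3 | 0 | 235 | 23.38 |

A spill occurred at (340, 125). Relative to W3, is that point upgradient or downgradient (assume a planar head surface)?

downgradient

∂h/∂x = (22.66 − 22.84) / (120 − 0) = -0.001500
∂h/∂y = (23.38 − 22.84) / (235 − 0) = +0.002298
Head at (340, 125) = 22.84 + (-0.001500)·(340) + (+0.002298)·(125) = 22.62 m.
That is lower than the 23.38 m at W3, so the point is downgradient.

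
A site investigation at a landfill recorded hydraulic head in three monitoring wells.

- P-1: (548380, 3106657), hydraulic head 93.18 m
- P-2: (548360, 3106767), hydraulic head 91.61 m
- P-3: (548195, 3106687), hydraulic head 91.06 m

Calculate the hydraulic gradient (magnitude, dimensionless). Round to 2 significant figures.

0.016

With h = a·x + b·y + c and P-1 as origin, the differences give:
  (-20)·a + 110·b = -1.57
  (-185)·a + 30·b = -2.12
Eliminate b (×30 and ×110, subtract): 19750·a = 186.100 → a = ∂h/∂x = +0.009423
Back-substitute: b = ∂h/∂y = -0.01256.
|∇h| = √(0.009423² + -0.01256²) = 0.0157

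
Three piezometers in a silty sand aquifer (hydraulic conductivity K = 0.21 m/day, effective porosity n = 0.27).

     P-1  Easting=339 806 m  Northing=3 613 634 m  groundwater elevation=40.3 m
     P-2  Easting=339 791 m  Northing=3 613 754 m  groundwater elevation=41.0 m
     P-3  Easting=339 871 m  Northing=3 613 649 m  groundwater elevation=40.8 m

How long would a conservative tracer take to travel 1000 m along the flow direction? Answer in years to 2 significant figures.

Three-point gradient (reference P-1): Δ to P-2 = (-15, 120, +0.7), Δ to P-3 = (65, 15, +0.5).
∂h/∂x = +0.006168, ∂h/∂y = +0.006604 (det = -8025).
|∇h| = √(0.006168² + 0.006604²) = 0.009036
Seepage velocity v = K·i/n = 0.21 × 0.009036 / 0.27 = 0.007028 m/day.
t = 1000 / 0.007028 = 1.423e+05 days = 390 years.

390 years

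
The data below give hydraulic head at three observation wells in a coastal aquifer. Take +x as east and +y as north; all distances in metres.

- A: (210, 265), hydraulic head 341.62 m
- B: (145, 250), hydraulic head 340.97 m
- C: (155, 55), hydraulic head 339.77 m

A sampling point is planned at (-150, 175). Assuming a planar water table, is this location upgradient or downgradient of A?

With h = a·x + b·y + c and A as origin, the differences give:
  (-65)·a + (-15)·b = -0.65
  (-55)·a + (-210)·b = -1.85
Eliminate b (×(-210) and ×(-15), subtract): 12825·a = 108.750 → a = ∂h/∂x = +0.008480
Back-substitute: b = ∂h/∂y = +0.006589.
Head at (-150, 175) = 341.62 + (+0.008480)·(-360) + (+0.006589)·(-90) = 337.97 m.
That is lower than the 341.62 m at A, so the point is downgradient.

downgradient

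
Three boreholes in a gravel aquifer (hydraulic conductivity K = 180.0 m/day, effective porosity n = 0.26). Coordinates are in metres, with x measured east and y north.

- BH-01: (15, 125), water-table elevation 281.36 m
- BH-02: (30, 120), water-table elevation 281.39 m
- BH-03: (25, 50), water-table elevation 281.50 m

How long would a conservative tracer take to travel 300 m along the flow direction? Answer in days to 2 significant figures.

With h = a·x + b·y + c and BH-01 as origin, the differences give:
  15·a + (-5)·b = +0.03
  10·a + (-75)·b = +0.14
Eliminate b (×(-75) and ×(-5), subtract): -1075·a = -1.550 → a = ∂h/∂x = +0.001442
Back-substitute: b = ∂h/∂y = -0.001674.
|∇h| = √(0.001442² + -0.001674²) = 0.002209
Seepage velocity v = K·i/n = 180.0 × 0.002209 / 0.26 = 1.529 m/day.
t = 300 / 1.529 = 196.2 days.

200 days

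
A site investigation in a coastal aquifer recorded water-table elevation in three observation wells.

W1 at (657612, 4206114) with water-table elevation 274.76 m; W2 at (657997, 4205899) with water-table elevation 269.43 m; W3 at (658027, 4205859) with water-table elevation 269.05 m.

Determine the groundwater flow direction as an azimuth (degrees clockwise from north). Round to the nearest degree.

With h = a·x + b·y + c and W1 as origin, the differences give:
  385·a + (-215)·b = -5.33
  415·a + (-255)·b = -5.71
Eliminate b (×(-255) and ×(-215), subtract): -8950·a = 131.500 → a = ∂h/∂x = -0.01469
Back-substitute: b = ∂h/∂y = -0.001520.
Flow direction (−∇h) has components (+0.01469 E, +0.001520 N).
Azimuth = atan2(E, N) = atan2(+0.01469, +0.001520) = 84.1° ≈ 084°.

084°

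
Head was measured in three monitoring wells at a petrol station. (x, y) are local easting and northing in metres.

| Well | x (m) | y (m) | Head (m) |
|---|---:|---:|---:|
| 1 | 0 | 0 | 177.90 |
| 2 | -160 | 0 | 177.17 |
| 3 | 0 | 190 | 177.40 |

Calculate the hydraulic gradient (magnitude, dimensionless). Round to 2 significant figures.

∂h/∂x = (177.17 − 177.90) / (-160 − 0) = +0.004563
∂h/∂y = (177.40 − 177.90) / (190 − 0) = -0.002632
|∇h| = √(0.004563² + -0.002632²) = 0.005268

0.0053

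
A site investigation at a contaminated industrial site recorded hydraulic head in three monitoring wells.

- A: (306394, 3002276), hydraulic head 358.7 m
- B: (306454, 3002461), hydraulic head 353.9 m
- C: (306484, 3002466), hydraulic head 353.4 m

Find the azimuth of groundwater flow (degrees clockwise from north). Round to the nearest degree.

Taking A as reference: B−A = (60, 185, -4.8); C−A = (90, 190, -5.3).
Solve a·Δx + b·Δy = Δh: det = 60·190 − 90·185 = -5250.
∂h/∂x = [(-4.8)·190 − (-5.3)·185] / -5250 = -0.01305
∂h/∂y = [60·(-5.3) − 90·(-4.8)] / -5250 = -0.02171
Flow direction (−∇h) has components (+0.01305 E, +0.02171 N).
Azimuth = atan2(E, N) = atan2(+0.01305, +0.02171) = 31.0° ≈ 031°.

031°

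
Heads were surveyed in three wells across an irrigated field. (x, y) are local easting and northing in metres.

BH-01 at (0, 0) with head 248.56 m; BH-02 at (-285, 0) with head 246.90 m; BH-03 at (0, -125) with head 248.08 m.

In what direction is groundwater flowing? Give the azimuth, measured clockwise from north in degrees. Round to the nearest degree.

∂h/∂x = (246.90 − 248.56) / (-285 − 0) = +0.005825
∂h/∂y = (248.08 − 248.56) / (-125 − 0) = +0.003840
Flow direction (−∇h) has components (-0.005825 E, -0.003840 N).
Azimuth = atan2(E, N) = atan2(-0.005825, -0.003840) = 236.6° ≈ 237°.

237°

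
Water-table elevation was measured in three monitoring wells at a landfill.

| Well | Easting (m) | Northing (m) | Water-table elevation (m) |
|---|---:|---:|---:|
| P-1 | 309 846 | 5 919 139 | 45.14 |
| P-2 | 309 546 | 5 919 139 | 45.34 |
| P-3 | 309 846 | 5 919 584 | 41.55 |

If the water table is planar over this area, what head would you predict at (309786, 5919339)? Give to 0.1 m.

43.6 m

∂h/∂x = (45.34 − 45.14) / (309546 − 309846) = -0.0006667
∂h/∂y = (41.55 − 45.14) / (5919584 − 5919139) = -0.008067
h(309786, 5919339) = 45.14 + (-0.0006667)·(-60) + (-0.008067)·(200) = 45.14 +0.040 -1.613 = 43.567 m.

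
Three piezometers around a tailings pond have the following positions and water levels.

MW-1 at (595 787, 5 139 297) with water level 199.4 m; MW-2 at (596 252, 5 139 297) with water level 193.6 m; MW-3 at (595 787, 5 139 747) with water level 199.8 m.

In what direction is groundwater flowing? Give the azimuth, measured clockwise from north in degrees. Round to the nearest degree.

∂h/∂x = (193.6 − 199.4) / (596252 − 595787) = -0.01247
∂h/∂y = (199.8 − 199.4) / (5139747 − 5139297) = +0.0008889
Flow direction (−∇h) has components (+0.01247 E, -0.0008889 N).
Azimuth = atan2(E, N) = atan2(+0.01247, -0.0008889) = 94.1° ≈ 094°.

094°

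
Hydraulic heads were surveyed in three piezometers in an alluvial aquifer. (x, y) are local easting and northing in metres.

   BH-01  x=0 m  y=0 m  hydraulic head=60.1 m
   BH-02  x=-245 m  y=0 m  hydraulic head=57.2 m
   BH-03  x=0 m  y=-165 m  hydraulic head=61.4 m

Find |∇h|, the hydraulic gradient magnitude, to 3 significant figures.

∂h/∂x = (57.2 − 60.1) / (-245 − 0) = +0.01184
∂h/∂y = (61.4 − 60.1) / (-165 − 0) = -0.007879
|∇h| = √(0.01184² + -0.007879²) = 0.01422

0.0142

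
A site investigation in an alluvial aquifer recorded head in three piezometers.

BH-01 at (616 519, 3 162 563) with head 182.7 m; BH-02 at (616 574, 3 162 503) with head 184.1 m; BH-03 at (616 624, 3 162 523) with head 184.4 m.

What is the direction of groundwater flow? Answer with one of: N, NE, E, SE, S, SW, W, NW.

NW

Taking BH-01 as reference: BH-02−BH-01 = (55, -60, +1.4); BH-03−BH-01 = (105, -40, +1.7).
Determinant of the coordinate differences = 55·(-40) − 105·(-60) = 4100.
∂h/∂x = [(+1.4)·(-40) − (+1.7)·(-60)] / 4100 = +0.01122
∂h/∂y = [55·(+1.7) − 105·(+1.4)] / 4100 = -0.01305
Flow = −∇h = (-0.01122 east, +0.01305 north), which points northwest.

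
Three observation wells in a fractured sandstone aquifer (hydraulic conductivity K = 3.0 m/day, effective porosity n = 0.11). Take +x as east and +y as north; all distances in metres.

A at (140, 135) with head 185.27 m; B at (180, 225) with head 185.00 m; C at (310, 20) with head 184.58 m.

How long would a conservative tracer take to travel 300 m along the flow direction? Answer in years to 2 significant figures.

6.3 years

Three-point gradient (reference A): Δ to B = (40, 90, -0.27), Δ to C = (170, -115, -0.69).
∂h/∂x = -0.004681, ∂h/∂y = -0.0009196 (det = -19900).
|∇h| = √(-0.004681² + -0.0009196²) = 0.00477
Seepage velocity v = K·i/n = 3.0 × 0.00477 / 0.11 = 0.1301 m/day.
t = 300 / 0.1301 = 2306 days = 6.31 years.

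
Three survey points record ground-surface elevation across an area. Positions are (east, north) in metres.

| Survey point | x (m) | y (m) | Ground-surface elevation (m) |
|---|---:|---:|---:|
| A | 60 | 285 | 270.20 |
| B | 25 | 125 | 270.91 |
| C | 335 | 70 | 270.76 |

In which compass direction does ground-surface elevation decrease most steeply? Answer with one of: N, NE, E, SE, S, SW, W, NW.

N

Three-point gradient (reference A): Δ to B = (-35, -160, +0.71), Δ to C = (275, -215, +0.56).
∂z/∂x = -0.001224, ∂z/∂y = -0.004170 (det = 51525).
Steepest decrease is along −∇f = (+0.001224 E, +0.004170 N) → north.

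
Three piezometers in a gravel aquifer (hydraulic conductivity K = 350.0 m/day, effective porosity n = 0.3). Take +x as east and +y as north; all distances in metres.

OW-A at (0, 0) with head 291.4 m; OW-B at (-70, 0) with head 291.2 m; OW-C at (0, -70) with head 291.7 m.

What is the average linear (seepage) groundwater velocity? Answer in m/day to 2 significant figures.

6.0 m/day

∂h/∂x = (291.2 − 291.4) / (-70 − 0) = +0.002857
∂h/∂y = (291.7 − 291.4) / (-70 − 0) = -0.004286
|∇h| = √(0.002857² + -0.004286²) = 0.005151
Seepage velocity v = K·i/n = 350.0 × 0.005151 / 0.3 = 6.01 m/day.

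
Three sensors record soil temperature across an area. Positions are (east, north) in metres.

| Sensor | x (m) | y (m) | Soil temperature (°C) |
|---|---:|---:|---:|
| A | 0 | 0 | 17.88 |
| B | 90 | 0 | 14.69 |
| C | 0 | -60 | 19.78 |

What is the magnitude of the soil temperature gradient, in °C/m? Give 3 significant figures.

∂T/∂x = (14.69 − 17.88) / (90 − 0) = -0.03544
∂T/∂y = (19.78 − 17.88) / (-60 − 0) = -0.03167
|∇f| = √(-0.03544² + -0.03167²) = 0.04753 °C/m

0.0475 °C/m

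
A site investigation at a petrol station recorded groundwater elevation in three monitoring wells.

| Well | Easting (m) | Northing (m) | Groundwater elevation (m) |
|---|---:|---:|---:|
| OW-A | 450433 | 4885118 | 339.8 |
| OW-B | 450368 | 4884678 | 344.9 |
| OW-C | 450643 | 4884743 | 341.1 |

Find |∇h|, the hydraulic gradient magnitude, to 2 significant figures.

With h = a·x + b·y + c and OW-A as origin, the differences give:
  (-65)·a + (-440)·b = +5.1
  210·a + (-375)·b = +1.3
Eliminate b (×(-375) and ×(-440), subtract): 116775·a = -1340.50 → a = ∂h/∂x = -0.01148
Back-substitute: b = ∂h/∂y = -0.009895.
|∇h| = √(-0.01148² + -0.009895²) = 0.01516

0.015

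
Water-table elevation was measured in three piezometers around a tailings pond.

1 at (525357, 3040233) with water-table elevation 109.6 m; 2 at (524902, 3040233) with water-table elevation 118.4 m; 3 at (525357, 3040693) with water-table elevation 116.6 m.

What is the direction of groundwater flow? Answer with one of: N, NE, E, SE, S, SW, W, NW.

∂h/∂x = (118.4 − 109.6) / (524902 − 525357) = -0.01934
∂h/∂y = (116.6 − 109.6) / (3040693 − 3040233) = +0.01522
Flow = −∇h = (+0.01934 east, -0.01522 north), which points southeast.

SE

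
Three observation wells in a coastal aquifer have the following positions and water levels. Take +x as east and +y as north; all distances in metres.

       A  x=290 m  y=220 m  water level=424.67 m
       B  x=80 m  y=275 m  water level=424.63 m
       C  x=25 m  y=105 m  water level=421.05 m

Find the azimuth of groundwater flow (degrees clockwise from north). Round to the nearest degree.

195°

Taking A as reference: B−A = (-210, 55, -0.04); C−A = (-265, -115, -3.62).
Determinant of the coordinate differences = (-210)·(-115) − (-265)·55 = 38725.
∂h/∂x = [(-0.04)·(-115) − (-3.62)·55] / 38725 = +0.005260
∂h/∂y = [(-210)·(-3.62) − (-265)·(-0.04)] / 38725 = +0.01936
Flow direction (−∇h) has components (-0.005260 E, -0.01936 N).
Azimuth = atan2(E, N) = atan2(-0.005260, -0.01936) = 195.2° ≈ 195°.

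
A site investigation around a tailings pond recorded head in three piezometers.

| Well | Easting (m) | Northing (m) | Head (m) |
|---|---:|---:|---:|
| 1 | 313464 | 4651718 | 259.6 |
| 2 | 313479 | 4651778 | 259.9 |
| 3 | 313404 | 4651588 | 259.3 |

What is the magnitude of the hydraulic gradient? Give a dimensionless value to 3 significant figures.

With h = a·x + b·y + c and 1 as origin, the differences give:
  15·a + 60·b = +0.3
  (-60)·a + (-130)·b = -0.3
Eliminate b (×(-130) and ×60, subtract): 1650·a = -21.00 → a = ∂h/∂x = -0.01273
Back-substitute: b = ∂h/∂y = +0.008182.
|∇h| = √(-0.01273² + 0.008182²) = 0.01513

0.0151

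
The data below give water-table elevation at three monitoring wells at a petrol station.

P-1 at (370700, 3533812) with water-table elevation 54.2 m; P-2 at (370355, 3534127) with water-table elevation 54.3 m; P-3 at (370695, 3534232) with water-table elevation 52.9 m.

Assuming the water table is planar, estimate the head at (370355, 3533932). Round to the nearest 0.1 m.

54.9 m

With h = a·x + b·y + c and P-1 as origin, the differences give:
  (-345)·a + 315·b = +0.1
  (-5)·a + 420·b = -1.3
Eliminate b (×420 and ×315, subtract): -143325·a = 451.50 → a = ∂h/∂x = -0.003150
Back-substitute: b = ∂h/∂y = -0.003133.
h(370355, 3533932) = 54.2 + (-0.003150)·(-345) + (-0.003133)·(120) = 54.2 +1.087 -0.376 = 54.911 m.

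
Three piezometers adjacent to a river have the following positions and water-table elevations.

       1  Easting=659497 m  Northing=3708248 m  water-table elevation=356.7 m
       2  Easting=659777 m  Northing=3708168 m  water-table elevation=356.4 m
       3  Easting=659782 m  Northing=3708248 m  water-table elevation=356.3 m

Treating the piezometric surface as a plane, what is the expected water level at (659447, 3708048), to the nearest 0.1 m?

Three-point gradient (reference 1): Δ to 2 = (280, -80, -0.3), Δ to 3 = (285, 0, -0.4).
∂h/∂x = -0.001404, ∂h/∂y = -0.001162 (det = 22800).
h(659447, 3708048) = 356.7 + (-0.001404)·(-50) + (-0.001162)·(-200) = 356.7 +0.070 +0.232 = 357.003 m.

357.0 m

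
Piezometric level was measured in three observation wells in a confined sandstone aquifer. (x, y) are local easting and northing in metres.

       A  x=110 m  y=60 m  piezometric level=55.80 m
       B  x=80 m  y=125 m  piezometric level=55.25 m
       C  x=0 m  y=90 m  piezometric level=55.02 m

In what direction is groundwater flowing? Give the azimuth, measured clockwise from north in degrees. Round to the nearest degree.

317°

With h = a·x + b·y + c and A as origin, the differences give:
  (-30)·a + 65·b = -0.55
  (-110)·a + 30·b = -0.78
Eliminate b (×30 and ×65, subtract): 6250·a = 34.200 → a = ∂h/∂x = +0.005472
Back-substitute: b = ∂h/∂y = -0.005936.
Flow direction (−∇h) has components (-0.005472 E, +0.005936 N).
Azimuth = atan2(E, N) = atan2(-0.005472, +0.005936) = 317.3° ≈ 317°.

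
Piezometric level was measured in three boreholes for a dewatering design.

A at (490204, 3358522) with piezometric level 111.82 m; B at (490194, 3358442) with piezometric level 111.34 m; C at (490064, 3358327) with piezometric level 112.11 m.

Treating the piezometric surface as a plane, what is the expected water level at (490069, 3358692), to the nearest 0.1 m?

114.8 m

Differences from A: to B (Δx, Δy, Δh) = (-10, -80, -0.48); to C = (-140, -195, +0.29).
Solve a·Δx + b·Δy = Δh: det = (-10)·(-195) − (-140)·(-80) = -9250.
∂h/∂x = [(-0.48)·(-195) − (+0.29)·(-80)] / -9250 = -0.01263
∂h/∂y = [(-10)·(+0.29) − (-140)·(-0.48)] / -9250 = +0.007578
h(490069, 3358692) = 111.82 + (-0.01263)·(-135) + (+0.007578)·(170) = 111.82 +1.705 +1.288 = 114.813 m.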